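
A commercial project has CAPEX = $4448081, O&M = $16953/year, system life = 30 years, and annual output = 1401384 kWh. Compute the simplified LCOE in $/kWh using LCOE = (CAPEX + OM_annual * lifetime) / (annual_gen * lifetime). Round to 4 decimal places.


Total cost = CAPEX + OM * lifetime = 4448081 + 16953 * 30 = 4448081 + 508590 = 4956671
Total generation = annual * lifetime = 1401384 * 30 = 42041520 kWh
LCOE = 4956671 / 42041520
LCOE = 0.1179 $/kWh

0.1179


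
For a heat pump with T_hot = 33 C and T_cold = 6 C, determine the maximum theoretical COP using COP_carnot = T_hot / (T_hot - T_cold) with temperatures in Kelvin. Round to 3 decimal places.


Convert to Kelvin:
  T_hot = 33 + 273.15 = 306.15 K
  T_cold = 6 + 273.15 = 279.15 K
Apply Carnot COP formula:
  COP = T_hot_K / (T_hot_K - T_cold_K) = 306.15 / 27.0
  COP = 11.339

11.339


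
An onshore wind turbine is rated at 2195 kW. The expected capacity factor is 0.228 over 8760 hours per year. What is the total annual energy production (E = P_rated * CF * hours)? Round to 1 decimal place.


Annual energy = rated_kW * capacity_factor * hours_per_year
Given: P_rated = 2195 kW, CF = 0.228, hours = 8760
E = 2195 * 0.228 * 8760
E = 4384029.6 kWh

4384029.6


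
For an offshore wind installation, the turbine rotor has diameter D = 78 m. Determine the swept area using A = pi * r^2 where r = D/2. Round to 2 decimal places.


Compute the rotor radius:
  r = D / 2 = 78 / 2 = 39.0 m
Calculate swept area:
  A = pi * r^2 = pi * 39.0^2
  A = 4778.36 m^2

4778.36


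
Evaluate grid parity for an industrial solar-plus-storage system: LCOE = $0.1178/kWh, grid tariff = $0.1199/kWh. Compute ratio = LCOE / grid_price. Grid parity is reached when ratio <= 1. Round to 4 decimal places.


Compare LCOE to grid price:
  LCOE = $0.1178/kWh, Grid price = $0.1199/kWh
  Ratio = LCOE / grid_price = 0.1178 / 0.1199 = 0.9825
  Grid parity achieved (ratio <= 1)? yes

0.9825


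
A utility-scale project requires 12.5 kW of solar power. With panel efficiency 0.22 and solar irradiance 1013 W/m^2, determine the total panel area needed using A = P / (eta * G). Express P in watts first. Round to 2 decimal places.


Convert target power to watts: P = 12.5 * 1000 = 12500.0 W
Compute denominator: eta * G = 0.22 * 1013 = 222.86
Required area A = P / (eta * G) = 12500.0 / 222.86
A = 56.09 m^2

56.09


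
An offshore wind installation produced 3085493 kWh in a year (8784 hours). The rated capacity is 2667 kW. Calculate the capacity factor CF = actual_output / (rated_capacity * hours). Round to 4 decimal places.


Capacity factor = actual output / maximum possible output
Maximum possible = rated * hours = 2667 * 8784 = 23426928 kWh
CF = 3085493 / 23426928
CF = 0.1317

0.1317


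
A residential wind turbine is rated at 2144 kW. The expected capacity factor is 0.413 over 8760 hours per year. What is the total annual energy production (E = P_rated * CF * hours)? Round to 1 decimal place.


Annual energy = rated_kW * capacity_factor * hours_per_year
Given: P_rated = 2144 kW, CF = 0.413, hours = 8760
E = 2144 * 0.413 * 8760
E = 7756734.7 kWh

7756734.7


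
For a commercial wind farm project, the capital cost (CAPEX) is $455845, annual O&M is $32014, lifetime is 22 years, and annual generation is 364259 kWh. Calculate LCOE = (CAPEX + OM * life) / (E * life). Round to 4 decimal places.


Total cost = CAPEX + OM * lifetime = 455845 + 32014 * 22 = 455845 + 704308 = 1160153
Total generation = annual * lifetime = 364259 * 22 = 8013698 kWh
LCOE = 1160153 / 8013698
LCOE = 0.1448 $/kWh

0.1448


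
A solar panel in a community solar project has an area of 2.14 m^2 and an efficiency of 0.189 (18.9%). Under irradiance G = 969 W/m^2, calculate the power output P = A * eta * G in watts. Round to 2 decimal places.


Use the solar power formula P = A * eta * G.
Given: A = 2.14 m^2, eta = 0.189, G = 969 W/m^2
P = 2.14 * 0.189 * 969
P = 391.92 W

391.92


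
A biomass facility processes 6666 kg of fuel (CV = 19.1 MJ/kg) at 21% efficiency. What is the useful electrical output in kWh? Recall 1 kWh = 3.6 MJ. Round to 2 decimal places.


Total energy = mass * CV = 6666 * 19.1 = 127320.6 MJ
Useful energy = total * eta = 127320.6 * 0.21 = 26737.33 MJ
Convert to kWh: 26737.33 / 3.6
Useful energy = 7427.04 kWh

7427.04


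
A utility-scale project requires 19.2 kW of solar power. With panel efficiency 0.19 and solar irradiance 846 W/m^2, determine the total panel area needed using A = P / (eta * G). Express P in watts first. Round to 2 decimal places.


Convert target power to watts: P = 19.2 * 1000 = 19200.0 W
Compute denominator: eta * G = 0.19 * 846 = 160.74
Required area A = P / (eta * G) = 19200.0 / 160.74
A = 119.45 m^2

119.45


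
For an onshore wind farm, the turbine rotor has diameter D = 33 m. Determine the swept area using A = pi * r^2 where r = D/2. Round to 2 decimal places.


Compute the rotor radius:
  r = D / 2 = 33 / 2 = 16.5 m
Calculate swept area:
  A = pi * r^2 = pi * 16.5^2
  A = 855.30 m^2

855.30


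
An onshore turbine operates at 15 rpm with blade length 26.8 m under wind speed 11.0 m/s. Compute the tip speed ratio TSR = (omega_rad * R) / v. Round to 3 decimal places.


Convert rotational speed to rad/s:
  omega = 15 * 2 * pi / 60 = 1.5708 rad/s
Compute tip speed:
  v_tip = omega * R = 1.5708 * 26.8 = 42.097 m/s
Tip speed ratio:
  TSR = v_tip / v_wind = 42.097 / 11.0 = 3.827

3.827


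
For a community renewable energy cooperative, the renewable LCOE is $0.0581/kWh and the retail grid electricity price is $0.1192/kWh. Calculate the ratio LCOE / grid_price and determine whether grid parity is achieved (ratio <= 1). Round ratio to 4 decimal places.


Compare LCOE to grid price:
  LCOE = $0.0581/kWh, Grid price = $0.1192/kWh
  Ratio = LCOE / grid_price = 0.0581 / 0.1192 = 0.4874
  Grid parity achieved (ratio <= 1)? yes

0.4874


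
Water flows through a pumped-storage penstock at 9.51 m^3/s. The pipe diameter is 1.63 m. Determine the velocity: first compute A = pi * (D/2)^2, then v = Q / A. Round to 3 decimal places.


Compute pipe cross-sectional area:
  A = pi * (D/2)^2 = pi * (1.63/2)^2 = 2.0867 m^2
Calculate velocity:
  v = Q / A = 9.51 / 2.0867
  v = 4.557 m/s

4.557


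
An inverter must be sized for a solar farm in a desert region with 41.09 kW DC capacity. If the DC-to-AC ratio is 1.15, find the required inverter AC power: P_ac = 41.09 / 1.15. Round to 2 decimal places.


The inverter AC capacity is determined by the DC/AC ratio.
Given: P_dc = 41.09 kW, DC/AC ratio = 1.15
P_ac = P_dc / ratio = 41.09 / 1.15
P_ac = 35.73 kW

35.73


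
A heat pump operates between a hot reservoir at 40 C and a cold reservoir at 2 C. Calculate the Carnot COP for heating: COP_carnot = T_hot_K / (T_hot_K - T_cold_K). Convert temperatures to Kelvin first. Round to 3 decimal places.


Convert to Kelvin:
  T_hot = 40 + 273.15 = 313.15 K
  T_cold = 2 + 273.15 = 275.15 K
Apply Carnot COP formula:
  COP = T_hot_K / (T_hot_K - T_cold_K) = 313.15 / 38.0
  COP = 8.241

8.241


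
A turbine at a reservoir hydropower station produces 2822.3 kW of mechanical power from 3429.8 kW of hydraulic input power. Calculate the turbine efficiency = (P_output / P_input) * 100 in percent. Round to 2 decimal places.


Turbine efficiency = (output power / input power) * 100
eta = (2822.3 / 3429.8) * 100
eta = 82.29%

82.29


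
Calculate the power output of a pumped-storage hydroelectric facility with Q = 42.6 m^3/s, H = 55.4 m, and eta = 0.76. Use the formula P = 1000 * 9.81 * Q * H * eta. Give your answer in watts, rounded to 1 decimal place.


Apply the hydropower formula P = rho * g * Q * H * eta
rho * g = 1000 * 9.81 = 9810.0
P = 9810.0 * 42.6 * 55.4 * 0.76
P = 17595514.2 W

17595514.2


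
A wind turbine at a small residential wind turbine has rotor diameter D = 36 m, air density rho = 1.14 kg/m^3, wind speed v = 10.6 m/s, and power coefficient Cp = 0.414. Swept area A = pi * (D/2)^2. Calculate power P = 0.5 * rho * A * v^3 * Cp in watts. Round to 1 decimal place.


Step 1 -- Compute swept area:
  A = pi * (D/2)^2 = pi * (36/2)^2 = 1017.88 m^2
Step 2 -- Apply wind power equation:
  P = 0.5 * rho * A * v^3 * Cp
  v^3 = 10.6^3 = 1191.016
  P = 0.5 * 1.14 * 1017.88 * 1191.016 * 0.414
  P = 286080.1 W

286080.1


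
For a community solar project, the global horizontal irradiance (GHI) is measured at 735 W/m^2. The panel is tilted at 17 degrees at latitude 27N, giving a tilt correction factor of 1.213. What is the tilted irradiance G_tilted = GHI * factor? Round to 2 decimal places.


Identify the given values:
  GHI = 735 W/m^2, tilt correction factor = 1.213
Apply the formula G_tilted = GHI * factor:
  G_tilted = 735 * 1.213
  G_tilted = 891.56 W/m^2

891.56


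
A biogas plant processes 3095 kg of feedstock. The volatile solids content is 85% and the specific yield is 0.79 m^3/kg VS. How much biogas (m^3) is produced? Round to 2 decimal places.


Compute volatile solids:
  VS = mass * VS_fraction = 3095 * 0.85 = 2630.75 kg
Calculate biogas volume:
  Biogas = VS * specific_yield = 2630.75 * 0.79
  Biogas = 2078.29 m^3

2078.29


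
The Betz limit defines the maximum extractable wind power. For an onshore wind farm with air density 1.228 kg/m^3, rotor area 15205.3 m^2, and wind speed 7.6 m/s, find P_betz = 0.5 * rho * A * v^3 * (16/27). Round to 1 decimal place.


The Betz coefficient Cp_max = 16/27 = 0.5926
v^3 = 7.6^3 = 438.976
P_betz = 0.5 * rho * A * v^3 * Cp_max
P_betz = 0.5 * 1.228 * 15205.3 * 438.976 * 0.5926
P_betz = 2428624.4 W

2428624.4


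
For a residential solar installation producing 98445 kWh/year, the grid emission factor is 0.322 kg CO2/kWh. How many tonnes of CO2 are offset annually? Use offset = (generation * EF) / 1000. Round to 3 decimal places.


CO2 offset in kg = generation * emission_factor
CO2 offset = 98445 * 0.322 = 31699.29 kg
Convert to tonnes:
  CO2 offset = 31699.29 / 1000 = 31.699 tonnes

31.699


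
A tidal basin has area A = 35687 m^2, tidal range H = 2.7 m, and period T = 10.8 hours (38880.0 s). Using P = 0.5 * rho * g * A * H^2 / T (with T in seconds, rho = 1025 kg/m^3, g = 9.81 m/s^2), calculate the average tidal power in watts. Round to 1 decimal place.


Convert period to seconds: T = 10.8 * 3600 = 38880.0 s
H^2 = 2.7^2 = 7.29
P = 0.5 * rho * g * A * H^2 / T
P = 0.5 * 1025 * 9.81 * 35687 * 7.29 / 38880.0
P = 33641.4 W

33641.4


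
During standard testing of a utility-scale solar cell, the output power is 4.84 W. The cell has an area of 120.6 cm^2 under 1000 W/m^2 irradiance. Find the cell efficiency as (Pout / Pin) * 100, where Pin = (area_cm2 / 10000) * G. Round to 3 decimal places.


First compute the input power:
  Pin = area_cm2 / 10000 * G = 120.6 / 10000 * 1000 = 12.06 W
Then compute efficiency:
  Efficiency = (Pout / Pin) * 100 = (4.84 / 12.06) * 100
  Efficiency = 40.133%

40.133


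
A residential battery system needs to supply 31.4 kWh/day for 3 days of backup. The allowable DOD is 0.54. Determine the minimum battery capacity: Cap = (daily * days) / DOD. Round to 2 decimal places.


Total energy needed = daily * days = 31.4 * 3 = 94.2 kWh
Account for depth of discharge:
  Cap = total_energy / DOD = 94.2 / 0.54
  Cap = 174.44 kWh

174.44


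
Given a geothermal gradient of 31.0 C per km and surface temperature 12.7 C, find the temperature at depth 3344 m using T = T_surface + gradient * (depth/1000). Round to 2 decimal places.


Convert depth to km: 3344 / 1000 = 3.344 km
Temperature increase = gradient * depth_km = 31.0 * 3.344 = 103.66 C
Temperature at depth = T_surface + delta_T = 12.7 + 103.66
T = 116.36 C

116.36


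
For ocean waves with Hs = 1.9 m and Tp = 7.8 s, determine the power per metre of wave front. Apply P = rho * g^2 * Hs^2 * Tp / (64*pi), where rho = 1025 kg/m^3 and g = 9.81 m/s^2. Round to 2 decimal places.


Apply wave power formula:
  g^2 = 9.81^2 = 96.2361
  Hs^2 = 1.9^2 = 3.61
  Numerator = rho * g^2 * Hs^2 * Tp = 1025 * 96.2361 * 3.61 * 7.8 = 2777561.51
  Denominator = 64 * pi = 201.0619
  P = 2777561.51 / 201.0619 = 13814.46 W/m

13814.46


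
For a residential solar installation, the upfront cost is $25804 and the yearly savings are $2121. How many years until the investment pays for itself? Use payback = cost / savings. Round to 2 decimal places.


Simple payback period = initial cost / annual savings
Payback = 25804 / 2121
Payback = 12.17 years

12.17


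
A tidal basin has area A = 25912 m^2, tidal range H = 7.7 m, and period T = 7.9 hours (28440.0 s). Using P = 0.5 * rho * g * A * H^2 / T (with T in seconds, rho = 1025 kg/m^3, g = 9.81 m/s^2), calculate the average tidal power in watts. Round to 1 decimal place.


Convert period to seconds: T = 7.9 * 3600 = 28440.0 s
H^2 = 7.7^2 = 59.29
P = 0.5 * rho * g * A * H^2 / T
P = 0.5 * 1025 * 9.81 * 25912 * 59.29 / 28440.0
P = 271591.2 W

271591.2


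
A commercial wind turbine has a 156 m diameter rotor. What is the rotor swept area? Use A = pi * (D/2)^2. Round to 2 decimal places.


Compute the rotor radius:
  r = D / 2 = 156 / 2 = 78.0 m
Calculate swept area:
  A = pi * r^2 = pi * 78.0^2
  A = 19113.45 m^2

19113.45


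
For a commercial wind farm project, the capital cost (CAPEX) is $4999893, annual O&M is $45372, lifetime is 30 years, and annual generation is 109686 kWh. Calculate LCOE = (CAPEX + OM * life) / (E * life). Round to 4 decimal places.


Total cost = CAPEX + OM * lifetime = 4999893 + 45372 * 30 = 4999893 + 1361160 = 6361053
Total generation = annual * lifetime = 109686 * 30 = 3290580 kWh
LCOE = 6361053 / 3290580
LCOE = 1.9331 $/kWh

1.9331


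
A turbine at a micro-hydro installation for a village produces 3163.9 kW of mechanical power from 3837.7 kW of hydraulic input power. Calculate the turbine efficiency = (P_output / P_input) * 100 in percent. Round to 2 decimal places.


Turbine efficiency = (output power / input power) * 100
eta = (3163.9 / 3837.7) * 100
eta = 82.44%

82.44


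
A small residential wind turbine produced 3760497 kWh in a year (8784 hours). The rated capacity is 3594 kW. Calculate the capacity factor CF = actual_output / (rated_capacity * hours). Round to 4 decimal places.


Capacity factor = actual output / maximum possible output
Maximum possible = rated * hours = 3594 * 8784 = 31569696 kWh
CF = 3760497 / 31569696
CF = 0.1191

0.1191


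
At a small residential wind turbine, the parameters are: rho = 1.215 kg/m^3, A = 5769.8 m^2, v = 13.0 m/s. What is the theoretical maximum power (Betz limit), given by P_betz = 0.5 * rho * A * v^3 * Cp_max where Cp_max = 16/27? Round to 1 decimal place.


The Betz coefficient Cp_max = 16/27 = 0.5926
v^3 = 13.0^3 = 2197.0
P_betz = 0.5 * rho * A * v^3 * Cp_max
P_betz = 0.5 * 1.215 * 5769.8 * 2197.0 * 0.5926
P_betz = 4563450.2 W

4563450.2


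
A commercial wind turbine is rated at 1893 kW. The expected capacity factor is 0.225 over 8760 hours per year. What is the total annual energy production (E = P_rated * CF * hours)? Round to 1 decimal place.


Annual energy = rated_kW * capacity_factor * hours_per_year
Given: P_rated = 1893 kW, CF = 0.225, hours = 8760
E = 1893 * 0.225 * 8760
E = 3731103.0 kWh

3731103.0


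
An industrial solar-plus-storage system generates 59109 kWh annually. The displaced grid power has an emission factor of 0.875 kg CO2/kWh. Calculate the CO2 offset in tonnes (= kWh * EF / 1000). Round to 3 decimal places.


CO2 offset in kg = generation * emission_factor
CO2 offset = 59109 * 0.875 = 51720.38 kg
Convert to tonnes:
  CO2 offset = 51720.38 / 1000 = 51.720 tonnes

51.720


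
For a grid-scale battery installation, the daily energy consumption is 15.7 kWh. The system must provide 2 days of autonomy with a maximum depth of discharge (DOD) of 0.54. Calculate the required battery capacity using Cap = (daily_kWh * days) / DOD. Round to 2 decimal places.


Total energy needed = daily * days = 15.7 * 2 = 31.4 kWh
Account for depth of discharge:
  Cap = total_energy / DOD = 31.4 / 0.54
  Cap = 58.15 kWh

58.15


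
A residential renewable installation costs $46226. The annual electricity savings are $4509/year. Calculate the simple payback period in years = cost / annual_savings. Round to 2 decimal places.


Simple payback period = initial cost / annual savings
Payback = 46226 / 4509
Payback = 10.25 years

10.25


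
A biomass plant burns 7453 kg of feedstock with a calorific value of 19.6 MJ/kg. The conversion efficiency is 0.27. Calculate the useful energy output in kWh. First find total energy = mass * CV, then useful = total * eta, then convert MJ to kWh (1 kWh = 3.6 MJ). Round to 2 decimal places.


Total energy = mass * CV = 7453 * 19.6 = 146078.8 MJ
Useful energy = total * eta = 146078.8 * 0.27 = 39441.28 MJ
Convert to kWh: 39441.28 / 3.6
Useful energy = 10955.91 kWh

10955.91


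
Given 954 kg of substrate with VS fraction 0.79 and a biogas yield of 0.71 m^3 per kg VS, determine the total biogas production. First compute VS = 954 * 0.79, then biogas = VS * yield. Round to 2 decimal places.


Compute volatile solids:
  VS = mass * VS_fraction = 954 * 0.79 = 753.66 kg
Calculate biogas volume:
  Biogas = VS * specific_yield = 753.66 * 0.71
  Biogas = 535.10 m^3

535.10


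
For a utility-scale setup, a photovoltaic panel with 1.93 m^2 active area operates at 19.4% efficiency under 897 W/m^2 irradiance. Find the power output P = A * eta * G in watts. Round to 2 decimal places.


Use the solar power formula P = A * eta * G.
Given: A = 1.93 m^2, eta = 0.194, G = 897 W/m^2
P = 1.93 * 0.194 * 897
P = 335.85 W

335.85


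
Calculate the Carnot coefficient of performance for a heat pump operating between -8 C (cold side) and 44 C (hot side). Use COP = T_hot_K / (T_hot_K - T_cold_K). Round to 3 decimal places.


Convert to Kelvin:
  T_hot = 44 + 273.15 = 317.15 K
  T_cold = -8 + 273.15 = 265.15 K
Apply Carnot COP formula:
  COP = T_hot_K / (T_hot_K - T_cold_K) = 317.15 / 52.0
  COP = 6.099

6.099


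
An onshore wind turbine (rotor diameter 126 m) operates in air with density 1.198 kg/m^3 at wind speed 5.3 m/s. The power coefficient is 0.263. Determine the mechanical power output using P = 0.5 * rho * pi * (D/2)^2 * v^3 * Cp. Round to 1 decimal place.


Step 1 -- Compute swept area:
  A = pi * (D/2)^2 = pi * (126/2)^2 = 12468.98 m^2
Step 2 -- Apply wind power equation:
  P = 0.5 * rho * A * v^3 * Cp
  v^3 = 5.3^3 = 148.877
  P = 0.5 * 1.198 * 12468.98 * 148.877 * 0.263
  P = 292442.9 W

292442.9


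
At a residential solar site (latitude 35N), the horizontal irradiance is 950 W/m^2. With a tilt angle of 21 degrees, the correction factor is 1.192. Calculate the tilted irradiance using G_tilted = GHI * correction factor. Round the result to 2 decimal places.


Identify the given values:
  GHI = 950 W/m^2, tilt correction factor = 1.192
Apply the formula G_tilted = GHI * factor:
  G_tilted = 950 * 1.192
  G_tilted = 1132.40 W/m^2

1132.40


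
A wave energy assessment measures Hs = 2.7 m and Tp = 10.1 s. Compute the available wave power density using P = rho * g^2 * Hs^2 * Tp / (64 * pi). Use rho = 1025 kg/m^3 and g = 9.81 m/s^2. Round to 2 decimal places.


Apply wave power formula:
  g^2 = 9.81^2 = 96.2361
  Hs^2 = 2.7^2 = 7.29
  Numerator = rho * g^2 * Hs^2 * Tp = 1025 * 96.2361 * 7.29 * 10.1 = 7262912.0
  Denominator = 64 * pi = 201.0619
  P = 7262912.0 / 201.0619 = 36122.76 W/m

36122.76


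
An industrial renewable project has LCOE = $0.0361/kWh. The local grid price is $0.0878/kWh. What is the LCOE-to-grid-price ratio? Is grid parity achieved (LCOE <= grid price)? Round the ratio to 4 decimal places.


Compare LCOE to grid price:
  LCOE = $0.0361/kWh, Grid price = $0.0878/kWh
  Ratio = LCOE / grid_price = 0.0361 / 0.0878 = 0.4112
  Grid parity achieved (ratio <= 1)? yes

0.4112


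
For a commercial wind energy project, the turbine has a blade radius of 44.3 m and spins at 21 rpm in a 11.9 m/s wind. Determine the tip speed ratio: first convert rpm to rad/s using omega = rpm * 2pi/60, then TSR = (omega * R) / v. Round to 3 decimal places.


Convert rotational speed to rad/s:
  omega = 21 * 2 * pi / 60 = 2.1991 rad/s
Compute tip speed:
  v_tip = omega * R = 2.1991 * 44.3 = 97.421 m/s
Tip speed ratio:
  TSR = v_tip / v_wind = 97.421 / 11.9 = 8.187

8.187


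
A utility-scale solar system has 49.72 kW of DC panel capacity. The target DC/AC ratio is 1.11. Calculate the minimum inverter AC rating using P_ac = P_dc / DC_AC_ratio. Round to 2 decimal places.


The inverter AC capacity is determined by the DC/AC ratio.
Given: P_dc = 49.72 kW, DC/AC ratio = 1.11
P_ac = P_dc / ratio = 49.72 / 1.11
P_ac = 44.79 kW

44.79


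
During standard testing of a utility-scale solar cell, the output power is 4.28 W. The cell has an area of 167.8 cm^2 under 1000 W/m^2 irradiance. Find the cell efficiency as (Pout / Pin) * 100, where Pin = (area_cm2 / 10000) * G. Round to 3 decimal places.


First compute the input power:
  Pin = area_cm2 / 10000 * G = 167.8 / 10000 * 1000 = 16.78 W
Then compute efficiency:
  Efficiency = (Pout / Pin) * 100 = (4.28 / 16.78) * 100
  Efficiency = 25.507%

25.507


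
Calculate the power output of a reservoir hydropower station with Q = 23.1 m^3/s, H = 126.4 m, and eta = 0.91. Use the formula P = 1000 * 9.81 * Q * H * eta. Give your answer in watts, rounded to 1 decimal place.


Apply the hydropower formula P = rho * g * Q * H * eta
rho * g = 1000 * 9.81 = 9810.0
P = 9810.0 * 23.1 * 126.4 * 0.91
P = 26065703.7 W

26065703.7


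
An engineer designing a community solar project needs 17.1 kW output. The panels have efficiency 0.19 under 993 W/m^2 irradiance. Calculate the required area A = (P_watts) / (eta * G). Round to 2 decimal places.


Convert target power to watts: P = 17.1 * 1000 = 17100.0 W
Compute denominator: eta * G = 0.19 * 993 = 188.67
Required area A = P / (eta * G) = 17100.0 / 188.67
A = 90.63 m^2

90.63


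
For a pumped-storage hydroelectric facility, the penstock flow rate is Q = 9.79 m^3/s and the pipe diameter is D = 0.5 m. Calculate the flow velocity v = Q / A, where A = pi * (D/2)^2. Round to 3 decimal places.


Compute pipe cross-sectional area:
  A = pi * (D/2)^2 = pi * (0.5/2)^2 = 0.1963 m^2
Calculate velocity:
  v = Q / A = 9.79 / 0.1963
  v = 49.860 m/s

49.860


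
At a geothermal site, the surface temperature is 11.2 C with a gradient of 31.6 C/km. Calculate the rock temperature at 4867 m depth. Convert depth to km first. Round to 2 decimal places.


Convert depth to km: 4867 / 1000 = 4.867 km
Temperature increase = gradient * depth_km = 31.6 * 4.867 = 153.8 C
Temperature at depth = T_surface + delta_T = 11.2 + 153.8
T = 165.00 C

165.00


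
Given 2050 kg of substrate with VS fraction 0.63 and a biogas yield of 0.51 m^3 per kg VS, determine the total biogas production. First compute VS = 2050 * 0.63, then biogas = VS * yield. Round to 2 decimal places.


Compute volatile solids:
  VS = mass * VS_fraction = 2050 * 0.63 = 1291.5 kg
Calculate biogas volume:
  Biogas = VS * specific_yield = 1291.5 * 0.51
  Biogas = 658.67 m^3

658.67


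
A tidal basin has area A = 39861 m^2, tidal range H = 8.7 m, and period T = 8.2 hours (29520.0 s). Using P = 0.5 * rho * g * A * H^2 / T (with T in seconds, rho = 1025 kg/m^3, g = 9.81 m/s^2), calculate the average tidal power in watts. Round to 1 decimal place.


Convert period to seconds: T = 8.2 * 3600 = 29520.0 s
H^2 = 8.7^2 = 75.69
P = 0.5 * rho * g * A * H^2 / T
P = 0.5 * 1025 * 9.81 * 39861 * 75.69 / 29520.0
P = 513846.3 W

513846.3


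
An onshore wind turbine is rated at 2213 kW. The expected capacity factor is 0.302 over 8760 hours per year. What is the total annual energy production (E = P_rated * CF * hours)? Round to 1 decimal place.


Annual energy = rated_kW * capacity_factor * hours_per_year
Given: P_rated = 2213 kW, CF = 0.302, hours = 8760
E = 2213 * 0.302 * 8760
E = 5854535.8 kWh

5854535.8


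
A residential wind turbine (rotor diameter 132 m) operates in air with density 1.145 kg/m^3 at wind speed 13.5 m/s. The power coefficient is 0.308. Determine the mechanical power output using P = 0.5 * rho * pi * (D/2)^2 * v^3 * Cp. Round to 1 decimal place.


Step 1 -- Compute swept area:
  A = pi * (D/2)^2 = pi * (132/2)^2 = 13684.78 m^2
Step 2 -- Apply wind power equation:
  P = 0.5 * rho * A * v^3 * Cp
  v^3 = 13.5^3 = 2460.375
  P = 0.5 * 1.145 * 13684.78 * 2460.375 * 0.308
  P = 5936975.5 W

5936975.5


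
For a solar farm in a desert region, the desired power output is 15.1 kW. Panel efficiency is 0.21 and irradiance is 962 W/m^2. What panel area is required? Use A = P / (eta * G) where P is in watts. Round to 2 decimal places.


Convert target power to watts: P = 15.1 * 1000 = 15100.0 W
Compute denominator: eta * G = 0.21 * 962 = 202.02
Required area A = P / (eta * G) = 15100.0 / 202.02
A = 74.75 m^2

74.75


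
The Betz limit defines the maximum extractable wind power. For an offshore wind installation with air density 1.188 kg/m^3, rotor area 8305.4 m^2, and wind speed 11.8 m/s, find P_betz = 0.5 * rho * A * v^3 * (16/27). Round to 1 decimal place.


The Betz coefficient Cp_max = 16/27 = 0.5926
v^3 = 11.8^3 = 1643.032
P_betz = 0.5 * rho * A * v^3 * Cp_max
P_betz = 0.5 * 1.188 * 8305.4 * 1643.032 * 0.5926
P_betz = 4803405.4 W

4803405.4


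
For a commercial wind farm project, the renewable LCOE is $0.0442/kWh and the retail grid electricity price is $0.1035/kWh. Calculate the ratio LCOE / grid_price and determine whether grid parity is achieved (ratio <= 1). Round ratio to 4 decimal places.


Compare LCOE to grid price:
  LCOE = $0.0442/kWh, Grid price = $0.1035/kWh
  Ratio = LCOE / grid_price = 0.0442 / 0.1035 = 0.4271
  Grid parity achieved (ratio <= 1)? yes

0.4271


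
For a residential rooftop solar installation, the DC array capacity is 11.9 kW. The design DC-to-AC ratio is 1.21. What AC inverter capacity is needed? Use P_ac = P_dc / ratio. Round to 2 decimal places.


The inverter AC capacity is determined by the DC/AC ratio.
Given: P_dc = 11.9 kW, DC/AC ratio = 1.21
P_ac = P_dc / ratio = 11.9 / 1.21
P_ac = 9.83 kW

9.83


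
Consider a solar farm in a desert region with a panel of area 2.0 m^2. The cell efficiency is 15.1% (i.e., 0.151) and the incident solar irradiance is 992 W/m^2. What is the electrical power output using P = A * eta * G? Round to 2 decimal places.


Use the solar power formula P = A * eta * G.
Given: A = 2.0 m^2, eta = 0.151, G = 992 W/m^2
P = 2.0 * 0.151 * 992
P = 299.58 W

299.58


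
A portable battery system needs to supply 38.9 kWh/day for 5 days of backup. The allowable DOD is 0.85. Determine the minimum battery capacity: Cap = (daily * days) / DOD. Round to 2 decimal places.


Total energy needed = daily * days = 38.9 * 5 = 194.5 kWh
Account for depth of discharge:
  Cap = total_energy / DOD = 194.5 / 0.85
  Cap = 228.82 kWh

228.82


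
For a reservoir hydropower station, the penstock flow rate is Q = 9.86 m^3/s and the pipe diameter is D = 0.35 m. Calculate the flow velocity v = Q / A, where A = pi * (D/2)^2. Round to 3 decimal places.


Compute pipe cross-sectional area:
  A = pi * (D/2)^2 = pi * (0.35/2)^2 = 0.0962 m^2
Calculate velocity:
  v = Q / A = 9.86 / 0.0962
  v = 102.483 m/s

102.483


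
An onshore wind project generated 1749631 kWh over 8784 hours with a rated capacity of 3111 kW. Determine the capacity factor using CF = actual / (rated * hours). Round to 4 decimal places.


Capacity factor = actual output / maximum possible output
Maximum possible = rated * hours = 3111 * 8784 = 27327024 kWh
CF = 1749631 / 27327024
CF = 0.0640

0.0640


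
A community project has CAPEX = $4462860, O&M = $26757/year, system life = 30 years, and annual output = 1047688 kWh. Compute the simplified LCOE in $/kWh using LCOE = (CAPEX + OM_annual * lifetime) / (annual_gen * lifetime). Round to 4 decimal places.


Total cost = CAPEX + OM * lifetime = 4462860 + 26757 * 30 = 4462860 + 802710 = 5265570
Total generation = annual * lifetime = 1047688 * 30 = 31430640 kWh
LCOE = 5265570 / 31430640
LCOE = 0.1675 $/kWh

0.1675


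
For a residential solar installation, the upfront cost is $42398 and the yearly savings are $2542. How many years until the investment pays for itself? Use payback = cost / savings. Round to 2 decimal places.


Simple payback period = initial cost / annual savings
Payback = 42398 / 2542
Payback = 16.68 years

16.68


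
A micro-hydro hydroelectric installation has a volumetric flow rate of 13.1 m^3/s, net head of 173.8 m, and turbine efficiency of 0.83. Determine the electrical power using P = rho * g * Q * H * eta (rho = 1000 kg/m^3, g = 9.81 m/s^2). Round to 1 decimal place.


Apply the hydropower formula P = rho * g * Q * H * eta
rho * g = 1000 * 9.81 = 9810.0
P = 9810.0 * 13.1 * 173.8 * 0.83
P = 18538225.8 W

18538225.8


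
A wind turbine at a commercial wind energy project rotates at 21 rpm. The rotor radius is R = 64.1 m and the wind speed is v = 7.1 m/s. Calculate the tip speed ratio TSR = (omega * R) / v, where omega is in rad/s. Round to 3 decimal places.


Convert rotational speed to rad/s:
  omega = 21 * 2 * pi / 60 = 2.1991 rad/s
Compute tip speed:
  v_tip = omega * R = 2.1991 * 64.1 = 140.963 m/s
Tip speed ratio:
  TSR = v_tip / v_wind = 140.963 / 7.1 = 19.854

19.854


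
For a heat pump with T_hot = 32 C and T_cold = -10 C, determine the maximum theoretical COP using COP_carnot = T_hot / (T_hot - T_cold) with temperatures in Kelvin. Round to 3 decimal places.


Convert to Kelvin:
  T_hot = 32 + 273.15 = 305.15 K
  T_cold = -10 + 273.15 = 263.15 K
Apply Carnot COP formula:
  COP = T_hot_K / (T_hot_K - T_cold_K) = 305.15 / 42.0
  COP = 7.265

7.265


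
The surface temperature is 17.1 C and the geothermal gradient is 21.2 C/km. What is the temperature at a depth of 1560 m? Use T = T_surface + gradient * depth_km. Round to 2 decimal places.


Convert depth to km: 1560 / 1000 = 1.56 km
Temperature increase = gradient * depth_km = 21.2 * 1.56 = 33.07 C
Temperature at depth = T_surface + delta_T = 17.1 + 33.07
T = 50.17 C

50.17


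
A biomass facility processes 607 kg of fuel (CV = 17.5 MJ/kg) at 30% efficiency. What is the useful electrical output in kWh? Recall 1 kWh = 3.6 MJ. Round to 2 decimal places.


Total energy = mass * CV = 607 * 17.5 = 10622.5 MJ
Useful energy = total * eta = 10622.5 * 0.3 = 3186.75 MJ
Convert to kWh: 3186.75 / 3.6
Useful energy = 885.21 kWh

885.21


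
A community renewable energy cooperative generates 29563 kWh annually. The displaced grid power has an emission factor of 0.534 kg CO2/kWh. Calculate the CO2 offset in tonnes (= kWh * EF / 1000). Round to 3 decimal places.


CO2 offset in kg = generation * emission_factor
CO2 offset = 29563 * 0.534 = 15786.64 kg
Convert to tonnes:
  CO2 offset = 15786.64 / 1000 = 15.787 tonnes

15.787


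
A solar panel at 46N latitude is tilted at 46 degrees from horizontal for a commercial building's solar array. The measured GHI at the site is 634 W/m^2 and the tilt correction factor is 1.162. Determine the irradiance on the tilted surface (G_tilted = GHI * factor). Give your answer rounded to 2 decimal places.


Identify the given values:
  GHI = 634 W/m^2, tilt correction factor = 1.162
Apply the formula G_tilted = GHI * factor:
  G_tilted = 634 * 1.162
  G_tilted = 736.71 W/m^2

736.71


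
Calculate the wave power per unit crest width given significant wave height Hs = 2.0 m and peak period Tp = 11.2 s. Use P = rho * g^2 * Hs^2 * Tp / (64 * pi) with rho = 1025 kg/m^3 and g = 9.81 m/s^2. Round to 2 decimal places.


Apply wave power formula:
  g^2 = 9.81^2 = 96.2361
  Hs^2 = 2.0^2 = 4.0
  Numerator = rho * g^2 * Hs^2 * Tp = 1025 * 96.2361 * 4.0 * 11.2 = 4419161.71
  Denominator = 64 * pi = 201.0619
  P = 4419161.71 / 201.0619 = 21979.11 W/m

21979.11


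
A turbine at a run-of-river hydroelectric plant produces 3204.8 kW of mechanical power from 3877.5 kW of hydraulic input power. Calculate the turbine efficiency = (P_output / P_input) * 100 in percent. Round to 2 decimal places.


Turbine efficiency = (output power / input power) * 100
eta = (3204.8 / 3877.5) * 100
eta = 82.65%

82.65


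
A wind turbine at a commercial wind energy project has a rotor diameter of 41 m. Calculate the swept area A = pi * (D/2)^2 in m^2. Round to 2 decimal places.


Compute the rotor radius:
  r = D / 2 = 41 / 2 = 20.5 m
Calculate swept area:
  A = pi * r^2 = pi * 20.5^2
  A = 1320.25 m^2

1320.25


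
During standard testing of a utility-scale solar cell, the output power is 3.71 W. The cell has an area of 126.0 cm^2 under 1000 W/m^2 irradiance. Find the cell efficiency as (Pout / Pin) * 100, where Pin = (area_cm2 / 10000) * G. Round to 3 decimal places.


First compute the input power:
  Pin = area_cm2 / 10000 * G = 126.0 / 10000 * 1000 = 12.6 W
Then compute efficiency:
  Efficiency = (Pout / Pin) * 100 = (3.71 / 12.6) * 100
  Efficiency = 29.444%

29.444


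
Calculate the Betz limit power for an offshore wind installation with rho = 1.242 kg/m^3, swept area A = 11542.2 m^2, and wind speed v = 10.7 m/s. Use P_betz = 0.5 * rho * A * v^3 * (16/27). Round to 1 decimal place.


The Betz coefficient Cp_max = 16/27 = 0.5926
v^3 = 10.7^3 = 1225.043
P_betz = 0.5 * rho * A * v^3 * Cp_max
P_betz = 0.5 * 1.242 * 11542.2 * 1225.043 * 0.5926
P_betz = 5203406.4 W

5203406.4


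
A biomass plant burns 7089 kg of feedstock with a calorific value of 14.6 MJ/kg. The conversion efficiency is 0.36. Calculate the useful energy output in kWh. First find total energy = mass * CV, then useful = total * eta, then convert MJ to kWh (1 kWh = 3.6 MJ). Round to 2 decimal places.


Total energy = mass * CV = 7089 * 14.6 = 103499.4 MJ
Useful energy = total * eta = 103499.4 * 0.36 = 37259.78 MJ
Convert to kWh: 37259.78 / 3.6
Useful energy = 10349.94 kWh

10349.94


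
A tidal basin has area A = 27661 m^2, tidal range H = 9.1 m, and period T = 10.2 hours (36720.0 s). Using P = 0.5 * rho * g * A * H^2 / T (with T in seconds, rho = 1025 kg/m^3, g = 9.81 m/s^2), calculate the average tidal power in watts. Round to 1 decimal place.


Convert period to seconds: T = 10.2 * 3600 = 36720.0 s
H^2 = 9.1^2 = 82.81
P = 0.5 * rho * g * A * H^2 / T
P = 0.5 * 1025 * 9.81 * 27661 * 82.81 / 36720.0
P = 313625.1 W

313625.1


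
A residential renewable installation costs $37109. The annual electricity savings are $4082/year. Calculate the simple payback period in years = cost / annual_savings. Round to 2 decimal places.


Simple payback period = initial cost / annual savings
Payback = 37109 / 4082
Payback = 9.09 years

9.09


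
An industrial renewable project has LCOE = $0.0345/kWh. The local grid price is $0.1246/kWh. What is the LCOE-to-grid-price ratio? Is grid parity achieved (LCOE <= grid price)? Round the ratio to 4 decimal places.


Compare LCOE to grid price:
  LCOE = $0.0345/kWh, Grid price = $0.1246/kWh
  Ratio = LCOE / grid_price = 0.0345 / 0.1246 = 0.2769
  Grid parity achieved (ratio <= 1)? yes

0.2769


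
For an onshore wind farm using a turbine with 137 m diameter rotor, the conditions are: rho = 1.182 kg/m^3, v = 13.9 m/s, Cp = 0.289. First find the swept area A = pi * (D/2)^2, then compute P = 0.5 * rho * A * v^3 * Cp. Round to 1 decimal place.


Step 1 -- Compute swept area:
  A = pi * (D/2)^2 = pi * (137/2)^2 = 14741.14 m^2
Step 2 -- Apply wind power equation:
  P = 0.5 * rho * A * v^3 * Cp
  v^3 = 13.9^3 = 2685.619
  P = 0.5 * 1.182 * 14741.14 * 2685.619 * 0.289
  P = 6761775.4 W

6761775.4


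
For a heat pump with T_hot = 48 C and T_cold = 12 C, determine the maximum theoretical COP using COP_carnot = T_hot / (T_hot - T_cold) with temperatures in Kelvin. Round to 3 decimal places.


Convert to Kelvin:
  T_hot = 48 + 273.15 = 321.15 K
  T_cold = 12 + 273.15 = 285.15 K
Apply Carnot COP formula:
  COP = T_hot_K / (T_hot_K - T_cold_K) = 321.15 / 36.0
  COP = 8.921

8.921


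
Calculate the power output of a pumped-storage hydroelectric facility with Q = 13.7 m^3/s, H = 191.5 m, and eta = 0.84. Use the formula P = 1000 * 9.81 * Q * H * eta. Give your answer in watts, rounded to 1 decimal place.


Apply the hydropower formula P = rho * g * Q * H * eta
rho * g = 1000 * 9.81 = 9810.0
P = 9810.0 * 13.7 * 191.5 * 0.84
P = 21619101.4 W

21619101.4


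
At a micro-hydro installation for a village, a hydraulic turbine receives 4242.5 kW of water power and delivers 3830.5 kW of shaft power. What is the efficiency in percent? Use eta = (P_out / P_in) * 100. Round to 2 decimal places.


Turbine efficiency = (output power / input power) * 100
eta = (3830.5 / 4242.5) * 100
eta = 90.29%

90.29


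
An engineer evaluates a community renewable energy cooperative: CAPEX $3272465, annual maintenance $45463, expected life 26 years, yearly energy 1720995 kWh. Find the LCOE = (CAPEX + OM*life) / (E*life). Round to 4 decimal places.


Total cost = CAPEX + OM * lifetime = 3272465 + 45463 * 26 = 3272465 + 1182038 = 4454503
Total generation = annual * lifetime = 1720995 * 26 = 44745870 kWh
LCOE = 4454503 / 44745870
LCOE = 0.0996 $/kWh

0.0996


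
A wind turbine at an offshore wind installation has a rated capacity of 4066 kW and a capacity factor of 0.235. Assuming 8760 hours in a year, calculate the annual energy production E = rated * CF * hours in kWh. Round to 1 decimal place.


Annual energy = rated_kW * capacity_factor * hours_per_year
Given: P_rated = 4066 kW, CF = 0.235, hours = 8760
E = 4066 * 0.235 * 8760
E = 8370267.6 kWh

8370267.6


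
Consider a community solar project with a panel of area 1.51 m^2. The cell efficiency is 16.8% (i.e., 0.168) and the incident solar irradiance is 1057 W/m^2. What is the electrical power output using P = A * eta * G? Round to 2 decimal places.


Use the solar power formula P = A * eta * G.
Given: A = 1.51 m^2, eta = 0.168, G = 1057 W/m^2
P = 1.51 * 0.168 * 1057
P = 268.14 W

268.14


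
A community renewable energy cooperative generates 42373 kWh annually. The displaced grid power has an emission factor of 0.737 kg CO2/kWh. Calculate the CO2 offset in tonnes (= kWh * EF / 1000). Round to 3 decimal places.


CO2 offset in kg = generation * emission_factor
CO2 offset = 42373 * 0.737 = 31228.9 kg
Convert to tonnes:
  CO2 offset = 31228.9 / 1000 = 31.229 tonnes

31.229


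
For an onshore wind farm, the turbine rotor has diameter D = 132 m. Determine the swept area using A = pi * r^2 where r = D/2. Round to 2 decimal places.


Compute the rotor radius:
  r = D / 2 = 132 / 2 = 66.0 m
Calculate swept area:
  A = pi * r^2 = pi * 66.0^2
  A = 13684.78 m^2

13684.78


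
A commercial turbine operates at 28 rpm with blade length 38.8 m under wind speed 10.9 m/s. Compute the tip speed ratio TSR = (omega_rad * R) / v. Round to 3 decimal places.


Convert rotational speed to rad/s:
  omega = 28 * 2 * pi / 60 = 2.9322 rad/s
Compute tip speed:
  v_tip = omega * R = 2.9322 * 38.8 = 113.768 m/s
Tip speed ratio:
  TSR = v_tip / v_wind = 113.768 / 10.9 = 10.437

10.437


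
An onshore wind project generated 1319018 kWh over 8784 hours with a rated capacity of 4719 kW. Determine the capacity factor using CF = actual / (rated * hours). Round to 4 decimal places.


Capacity factor = actual output / maximum possible output
Maximum possible = rated * hours = 4719 * 8784 = 41451696 kWh
CF = 1319018 / 41451696
CF = 0.0318

0.0318


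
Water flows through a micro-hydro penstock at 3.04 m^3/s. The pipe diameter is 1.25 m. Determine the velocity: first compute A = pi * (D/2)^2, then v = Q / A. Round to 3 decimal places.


Compute pipe cross-sectional area:
  A = pi * (D/2)^2 = pi * (1.25/2)^2 = 1.2272 m^2
Calculate velocity:
  v = Q / A = 3.04 / 1.2272
  v = 2.477 m/s

2.477


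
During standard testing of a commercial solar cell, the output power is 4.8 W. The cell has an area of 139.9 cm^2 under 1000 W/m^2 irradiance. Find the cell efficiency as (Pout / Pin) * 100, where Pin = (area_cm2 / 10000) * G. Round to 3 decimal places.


First compute the input power:
  Pin = area_cm2 / 10000 * G = 139.9 / 10000 * 1000 = 13.99 W
Then compute efficiency:
  Efficiency = (Pout / Pin) * 100 = (4.8 / 13.99) * 100
  Efficiency = 34.310%

34.310
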